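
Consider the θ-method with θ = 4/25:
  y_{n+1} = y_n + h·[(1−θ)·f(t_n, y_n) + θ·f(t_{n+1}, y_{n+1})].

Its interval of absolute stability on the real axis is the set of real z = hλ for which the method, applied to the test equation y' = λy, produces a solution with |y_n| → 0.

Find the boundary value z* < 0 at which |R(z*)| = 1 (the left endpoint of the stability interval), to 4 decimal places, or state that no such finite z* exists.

Test eqn y'=λy, z=hλ:
  y_{n+1} = y_n + z·[21/25·y_n + 4/25·y_{n+1}] ⇒ (1 − 4/25z)y_{n+1} = (1 + 21/25z)y_n
  ⇒ R(z) = (1 + 21/25z)/(1 − 4/25z).

Find x<0 with |R(x)|<1.
x=-1.7: |R|=0.3365
R=−1: 1+21/25x = −1+4/25x ⇒ -17/25x=2 ⇒ x=2/(-17/25)=-2.9412
Confirm numerically:
  x=-2.352: |R|=0.70890 <1
  x=-1.966: |R|=0.49556 <1
  x=-1.303: |R|=0.07821 <1
  x=-3.294: |R|=1.15711 >1
  x=-3.216: |R|=1.12339 >1
  x=-3.039: |R|=1.04476 >1
So |R|<1 on (-2.9412, 0).

z* = -2.9412.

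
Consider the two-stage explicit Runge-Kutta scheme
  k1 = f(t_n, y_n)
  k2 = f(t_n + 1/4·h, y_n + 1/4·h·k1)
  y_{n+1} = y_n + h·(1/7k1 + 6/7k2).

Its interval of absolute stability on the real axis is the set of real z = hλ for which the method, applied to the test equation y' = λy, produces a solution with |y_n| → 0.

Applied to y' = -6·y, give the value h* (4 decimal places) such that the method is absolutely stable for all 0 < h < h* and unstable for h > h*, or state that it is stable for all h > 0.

On y'=λy, z=hλ:
  k1=λy_n ⇒ h·k1=z·y_n;  k2=λ(1+1/4z)y_n ⇒ h·k2=z(1+1/4z)y_n
  y_{n+1}/y_n = 1 + 1/7z + 6/7z(1+1/4z) = 1 + z + 3/14z²
  so R(z) = 1 + z + 3/14z².

Boundary: |R(x)|=1, x<0.
x=-1.39: |R|=0.0240
R=1: x+3/14x²=0 ⇒ x=−14/3=-4.6667; min R=1−1/(4·3/14)=-0.1667>−1
Confirm numerically:
  x=-3.371: |R|=0.06407 <1
  x=-3.148: |R|=0.02445 <1
  x=-2.507: |R|=0.16020 <1
  x=-2.195: |R|=0.16257 <1
  x=-5.251: |R|=1.65750 >1
  x=-5.181: |R|=1.57102 >1
  x=-4.976: |R|=1.32984 >1
Stable set (-4.6667, 0).

(-4.6667,0); λ=-6 ⇒ h* = (14/3)/6 = 0.7778.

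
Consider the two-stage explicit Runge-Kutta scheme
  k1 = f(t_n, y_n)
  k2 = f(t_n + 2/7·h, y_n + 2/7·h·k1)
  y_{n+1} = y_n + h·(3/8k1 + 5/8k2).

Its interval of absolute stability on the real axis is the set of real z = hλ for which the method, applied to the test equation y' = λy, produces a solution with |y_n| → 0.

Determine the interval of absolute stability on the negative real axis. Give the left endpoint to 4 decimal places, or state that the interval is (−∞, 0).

(-5.6000, 0).

Test eqn y'=λy, z=hλ:
  k1=λy_n ⇒ h·k1=z·y_n;  k2=λ(1+2/7z)y_n ⇒ h·k2=z(1+2/7z)y_n
  y_{n+1}/y_n = 1 + 3/8z + 5/8z(1+2/7z) = 1 + z + 5/28z²
  Hence R(z) = 1 + z + 5/28z².

Boundary: |R(x)|=1, x<0.
x=-1.08: |R|=0.1283
R=1: x+5/28x²=0 ⇒ x=−28/5=-5.6000; min R=1−1/(4·5/28)=-0.4000>−1
Confirm numerically:
  x=-5.337: |R|=0.74935 <1
  x=-4.112: |R|=0.09262 <1
  x=-3.199: |R|=0.37157 <1
  x=-2.907: |R|=0.39796 <1
  x=-5.661: |R|=1.06166 >1
  x=-5.655: |R|=1.05554 >1
So |R|<1 on (-5.6000, 0).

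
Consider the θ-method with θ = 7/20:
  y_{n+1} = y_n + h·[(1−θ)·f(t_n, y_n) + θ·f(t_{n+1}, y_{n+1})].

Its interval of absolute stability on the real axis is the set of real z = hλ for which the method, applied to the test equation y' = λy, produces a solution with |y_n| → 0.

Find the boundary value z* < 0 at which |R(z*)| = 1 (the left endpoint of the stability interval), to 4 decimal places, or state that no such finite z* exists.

z* = -6.6667.

With y'=λy (z=hλ):
  y_{n+1} = y_n + z·[13/20·y_n + 7/20·y_{n+1}] ⇒ (1 − 7/20z)y_{n+1} = (1 + 13/20z)y_n
  Hence R(z) = (1 + 13/20z)/(1 − 7/20z).

Boundary: |R(x)|=1, x<0.
x=-1.17: |R|=0.1699
R=−1: 1+13/20x = −1+7/20x ⇒ -3/10x=2 ⇒ x=2/(-3/10)=-6.6667
Confirm numerically:
  x=-5.820: |R|=0.91636 <1
  x=-5.204: |R|=0.84447 <1
  x=-4.223: |R|=0.70416 <1
  x=-3.507: |R|=0.57445 <1
  x=-7.179: |R|=1.04376 >1
  x=-6.955: |R|=1.02519 >1
Interval (-6.6667, 0).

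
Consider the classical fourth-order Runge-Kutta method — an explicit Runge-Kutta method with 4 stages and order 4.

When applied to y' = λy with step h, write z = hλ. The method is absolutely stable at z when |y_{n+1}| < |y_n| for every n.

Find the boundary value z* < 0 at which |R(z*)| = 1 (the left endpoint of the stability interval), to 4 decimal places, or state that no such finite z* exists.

Test eqn y'=λy, z=hλ:
  order 4, 4-stage ⇒ R(z)=1+z+z^2/2+z^3/6+z^4/24
  (e.g. R(-1.01)=0.37169, |R|=0.37169)

Boundary: |R(x)|=1, x<0.
x=-1.01: |R|=0.3717
|R(-2.94)|=1.2594 |R(-2.59)|=0.7433 |R(-2.52)|=0.6683
Bisect:
  x_lo=-3.5738 |R|=3.0016  x_hi=-0.3347 |R|=0.7156
  mid=-1.95426 |R|=0.31912 →hi
  mid=-2.76402 |R|=0.96840 →hi
  mid=-3.16890 |R|=1.75011 →lo
  mid=-2.96646 |R|=1.30932 →lo
  mid=-2.86524 |R|=1.12738 →lo
  mid=-2.81463 |R|=1.04514 →lo
  mid=-2.78933 |R|=1.00610 →lo
  ...
  [-2.78537,-2.78517] ⇒ x*=-2.7853
Stable set (-2.7853, 0).

left endpoint -2.7853.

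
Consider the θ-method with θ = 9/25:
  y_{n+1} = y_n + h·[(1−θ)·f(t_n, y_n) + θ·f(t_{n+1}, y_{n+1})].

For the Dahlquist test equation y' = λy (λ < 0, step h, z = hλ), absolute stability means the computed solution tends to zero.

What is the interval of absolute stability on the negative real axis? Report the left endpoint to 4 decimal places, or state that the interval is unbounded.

(-7.1429, 0).

On y'=λy, z=hλ:
  y_{n+1} = y_n + z·[16/25·y_n + 9/25·y_{n+1}] ⇒ (1 − 9/25z)y_{n+1} = (1 + 16/25z)y_n
  Hence R(z) = (1 + 16/25z)/(1 − 9/25z).

Need |R(x)|<1, x<0.
x=-1.48: |R|=0.0344
R=−1: 1+16/25x = −1+9/25x ⇒ -7/25x=2 ⇒ x=2/(-7/25)=-7.1429
Confirm numerically:
  x=-4.334: |R|=0.69281 <1
  x=-4.015: |R|=0.64186 <1
  x=-3.542: |R|=0.55684 <1
  x=-7.644: |R|=1.03740 >1
  x=-7.446: |R|=1.02306 >1
  x=-7.267: |R|=1.00961 >1
Interval (-7.1429, 0).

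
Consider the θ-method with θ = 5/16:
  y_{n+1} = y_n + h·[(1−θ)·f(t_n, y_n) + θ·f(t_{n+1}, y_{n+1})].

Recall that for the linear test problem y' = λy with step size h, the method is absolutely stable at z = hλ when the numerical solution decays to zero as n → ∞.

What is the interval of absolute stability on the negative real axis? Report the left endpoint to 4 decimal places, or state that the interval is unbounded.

With y'=λy (z=hλ):
  y_{n+1} = y_n + z·[11/16·y_n + 5/16·y_{n+1}] ⇒ (1 − 5/16z)y_{n+1} = (1 + 11/16z)y_n
  so R(z) = (1 + 11/16z)/(1 − 5/16z).

Solve |R(x)|<1 on ℝ⁻.
x=-1.35: |R|=0.0505
R=−1: 1+11/16x = −1+5/16x ⇒ -3/8x=2 ⇒ x=2/(-3/8)=-5.3333
Confirm numerically:
  x=-5.185: |R|=0.97877 <1
  x=-5.087: |R|=0.96433 <1
  x=-4.106: |R|=0.79841 <1
  x=-2.368: |R|=0.36092 <1
  x=-5.760: |R|=1.05714 >1
  x=-5.729: |R|=1.05318 >1
  x=-5.416: |R|=1.01151 >1
So |R|<1 on (-5.3333, 0).

(-5.3333, 0).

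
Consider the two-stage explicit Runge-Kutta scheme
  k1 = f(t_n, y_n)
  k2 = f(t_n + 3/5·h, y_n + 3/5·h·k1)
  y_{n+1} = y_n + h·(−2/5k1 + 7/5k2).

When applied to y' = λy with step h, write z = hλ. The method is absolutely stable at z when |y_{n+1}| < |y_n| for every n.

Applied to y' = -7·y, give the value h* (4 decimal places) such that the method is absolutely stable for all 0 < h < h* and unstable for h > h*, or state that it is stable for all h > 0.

(-1.1905,0); λ=-7 ⇒ h* = (25/21)/7 = 0.1701.

On y'=λy, z=hλ:
  k1=λy_n ⇒ h·k1=z·y_n;  k2=λ(1+3/5z)y_n ⇒ h·k2=z(1+3/5z)y_n
  y_{n+1}/y_n = 1 − 2/5z + 7/5z(1+3/5z) = 1 + z + 21/25z²
  ⇒ R(z) = 1 + z + 21/25z².

Need |R(x)|<1, x<0.
x=-1.41: |R|=1.2600
R=1: x+21/25x²=0 ⇒ x=−25/21=-1.1905; min R=1−1/(4·21/25)=0.7024>−1
Confirm numerically:
  x=-0.835: |R|=0.75067 <1
  x=-0.642: |R|=0.70422 <1
  x=-0.564: |R|=0.70320 <1
  x=-0.519: |R|=0.70726 <1
  x=-1.693: |R|=1.71465 >1
  x=-1.290: |R|=1.10784 >1
Interval (-1.1905, 0).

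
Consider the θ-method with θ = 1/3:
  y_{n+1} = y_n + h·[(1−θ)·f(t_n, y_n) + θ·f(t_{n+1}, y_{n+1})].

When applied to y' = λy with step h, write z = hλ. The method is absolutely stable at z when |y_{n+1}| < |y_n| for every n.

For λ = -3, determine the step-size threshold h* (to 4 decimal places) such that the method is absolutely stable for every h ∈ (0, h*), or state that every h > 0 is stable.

(-6.0000,0); λ=-3 ⇒ h* = (6)/3 = 2.0000.

Set f=λy, z=hλ:
  y_{n+1} = y_n + z·[2/3·y_n + 1/3·y_{n+1}] ⇒ (1 − 1/3z)y_{n+1} = (1 + 2/3z)y_n
  ⇒ R(z) = (1 + 2/3z)/(1 − 1/3z).

Find x<0 with |R(x)|<1.
x=-1.42: |R|=0.0362
R=−1: 1+2/3x = −1+1/3x ⇒ -1/3x=2 ⇒ x=2/(-1/3)=-6.0000
Confirm numerically:
  x=-5.177: |R|=0.89935 <1
  x=-4.683: |R|=0.82858 <1
  x=-4.155: |R|=0.74214 <1
  x=-2.567: |R|=0.38333 <1
  x=-6.424: |R|=1.04499 >1
  x=-6.269: |R|=1.02902 >1
  x=-6.238: |R|=1.02576 >1
So |R|<1 on (-6.0000, 0).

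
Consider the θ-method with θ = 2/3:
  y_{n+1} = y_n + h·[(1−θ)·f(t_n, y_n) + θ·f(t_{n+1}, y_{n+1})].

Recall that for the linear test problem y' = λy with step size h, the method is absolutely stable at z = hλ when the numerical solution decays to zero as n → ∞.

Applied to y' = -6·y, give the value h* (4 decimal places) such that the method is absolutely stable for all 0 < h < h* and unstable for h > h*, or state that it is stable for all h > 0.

On y'=λy, z=hλ:
  y_{n+1} = y_n + z·[1/3·y_n + 2/3·y_{n+1}] ⇒ (1 − 2/3z)y_{n+1} = (1 + 1/3z)y_n
  Hence R(z) = (1 + 1/3z)/(1 − 2/3z).

Find x<0 with |R(x)|<1.
x=-1.47: |R|=0.2576
x=-2: |R|=0.1429
x=-10: |R|=0.3043
x=-100: |R|=0.4778
θ=2/3≥1/2 ⇒ |1+1/3x|<|1−2/3x| ∀x<0 ⇒ stable on all of ℝ⁻.

unbounded; (−∞, 0). Any h>0 works for λ=-6.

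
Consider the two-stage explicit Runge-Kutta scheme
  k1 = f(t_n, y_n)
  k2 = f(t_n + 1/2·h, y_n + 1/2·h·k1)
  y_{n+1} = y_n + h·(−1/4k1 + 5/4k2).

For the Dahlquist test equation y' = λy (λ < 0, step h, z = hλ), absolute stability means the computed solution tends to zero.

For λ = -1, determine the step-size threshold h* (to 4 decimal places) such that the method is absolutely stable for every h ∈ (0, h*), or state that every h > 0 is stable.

With y'=λy (z=hλ):
  k1=λy_n ⇒ h·k1=z·y_n;  k2=λ(1+1/2z)y_n ⇒ h·k2=z(1+1/2z)y_n
  y_{n+1}/y_n = 1 − 1/4z + 5/4z(1+1/2z) = 1 + z + 5/8z²
  R(z) = 1 + z + 5/8z².

Find x<0 with |R(x)|<1.
x=-1.05: |R|=0.6391
R=1: x+5/8x²=0 ⇒ x=−8/5=-1.6000; min R=1−1/(4·5/8)=0.6000>−1
Confirm numerically:
  x=-1.450: |R|=0.86406 <1
  x=-1.214: |R|=0.70712 <1
  x=-0.870: |R|=0.60306 <1
  x=-2.072: |R|=1.61124 >1
  x=-2.071: |R|=1.60965 >1
  x=-1.774: |R|=1.19292 >1
Interval (-1.6000, 0).

(-1.6000,0); λ=-1 ⇒ h* = (8/5)/1 = 1.6000.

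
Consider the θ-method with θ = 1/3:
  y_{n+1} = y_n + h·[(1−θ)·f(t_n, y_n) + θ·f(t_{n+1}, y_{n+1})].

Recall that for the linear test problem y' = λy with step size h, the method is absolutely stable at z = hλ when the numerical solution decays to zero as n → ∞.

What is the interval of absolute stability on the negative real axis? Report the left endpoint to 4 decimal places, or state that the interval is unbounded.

Set f=λy, z=hλ:
  y_{n+1} = y_n + z·[2/3·y_n + 1/3·y_{n+1}] ⇒ (1 − 1/3z)y_{n+1} = (1 + 2/3z)y_n
  ⇒ R(z) = (1 + 2/3z)/(1 − 1/3z).

Find x<0 with |R(x)|<1.
x=-1.79: |R|=0.1211
R=−1: 1+2/3x = −1+1/3x ⇒ -1/3x=2 ⇒ x=2/(-1/3)=-6.0000
Confirm numerically:
  x=-4.840: |R|=0.85204 <1
  x=-4.241: |R|=0.75708 <1
  x=-3.892: |R|=0.69414 <1
  x=-6.381: |R|=1.04061 >1
  x=-6.128: |R|=1.01402 >1
  x=-6.093: |R|=1.01023 >1
Stable set (-6.0000, 0).

z∈(-6.0000,0).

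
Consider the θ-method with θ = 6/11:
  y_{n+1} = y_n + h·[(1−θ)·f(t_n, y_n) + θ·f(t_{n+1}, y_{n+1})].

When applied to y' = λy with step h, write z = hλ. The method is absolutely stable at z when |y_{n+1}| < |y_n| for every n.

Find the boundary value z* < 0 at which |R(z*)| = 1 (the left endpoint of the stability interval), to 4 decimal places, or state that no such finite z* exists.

With y'=λy (z=hλ):
  y_{n+1} = y_n + z·[5/11·y_n + 6/11·y_{n+1}] ⇒ (1 − 6/11z)y_{n+1} = (1 + 5/11z)y_n
  ⇒ R(z) = (1 + 5/11z)/(1 − 6/11z).

Boundary: |R(x)|=1, x<0.
x=-1.49: |R|=0.1780
x=-2: |R|=0.0435
x=-10: |R|=0.5493
x=-100: |R|=0.8003
θ=6/11≥1/2 ⇒ |1+5/11x|<|1−6/11x| ∀x<0 ⇒ stable on all of ℝ⁻.

(−∞, 0) — no finite endpoint.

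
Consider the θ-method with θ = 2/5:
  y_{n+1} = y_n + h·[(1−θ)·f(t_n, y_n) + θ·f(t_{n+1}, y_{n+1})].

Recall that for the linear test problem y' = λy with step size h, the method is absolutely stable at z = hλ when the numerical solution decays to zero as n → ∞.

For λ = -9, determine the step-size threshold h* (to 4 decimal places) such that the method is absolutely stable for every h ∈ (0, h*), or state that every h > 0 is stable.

On y'=λy, z=hλ:
  y_{n+1} = y_n + z·[3/5·y_n + 2/5·y_{n+1}] ⇒ (1 − 2/5z)y_{n+1} = (1 + 3/5z)y_n
  ⇒ R(z) = (1 + 3/5z)/(1 − 2/5z).

Find x<0 with |R(x)|<1.
x=-0.51: |R|=0.5764
R=−1: 1+3/5x = −1+2/5x ⇒ -1/5x=2 ⇒ x=2/(-1/5)=-10.0000
Confirm numerically:
  x=-8.356: |R|=0.92428 <1
  x=-7.672: |R|=0.88557 <1
  x=-6.833: |R|=0.83033 <1
  x=-6.443: |R|=0.80113 <1
  x=-10.539: |R|=1.02067 >1
  x=-10.266: |R|=1.01042 >1
  x=-10.089: |R|=1.00353 >1
Stable set (-10.0000, 0).

(-10.0000,0); λ=-9 ⇒ h* = (10)/9 = 1.1111.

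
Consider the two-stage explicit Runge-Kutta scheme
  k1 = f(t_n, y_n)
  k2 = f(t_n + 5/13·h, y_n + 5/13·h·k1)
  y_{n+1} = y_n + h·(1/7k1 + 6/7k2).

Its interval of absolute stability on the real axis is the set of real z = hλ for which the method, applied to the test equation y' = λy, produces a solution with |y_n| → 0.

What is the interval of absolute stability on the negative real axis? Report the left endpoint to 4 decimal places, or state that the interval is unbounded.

With y'=λy (z=hλ):
  k1=λy_n ⇒ h·k1=z·y_n;  k2=λ(1+5/13z)y_n ⇒ h·k2=z(1+5/13z)y_n
  y_{n+1}/y_n = 1 + 1/7z + 6/7z(1+5/13z) = 1 + z + 30/91z²
  ⇒ R(z) = 1 + z + 30/91z².

Find x<0 with |R(x)|<1.
x=-0.62: |R|=0.5067
R=1: x+30/91x²=0 ⇒ x=−91/30=-3.0333; min R=1−1/(4·30/91)=0.2417>−1
Confirm numerically:
  x=-2.697: |R|=0.70096 <1
  x=-2.149: |R|=0.37348 <1
  x=-1.860: |R|=0.28053 <1
  x=-1.286: |R|=0.25921 <1
  x=-3.334: |R|=1.33047 >1
  x=-3.099: |R|=1.06709 >1
  x=-3.077: |R|=1.04430 >1
Stable set (-3.0333, 0).

z∈(-3.0333,0).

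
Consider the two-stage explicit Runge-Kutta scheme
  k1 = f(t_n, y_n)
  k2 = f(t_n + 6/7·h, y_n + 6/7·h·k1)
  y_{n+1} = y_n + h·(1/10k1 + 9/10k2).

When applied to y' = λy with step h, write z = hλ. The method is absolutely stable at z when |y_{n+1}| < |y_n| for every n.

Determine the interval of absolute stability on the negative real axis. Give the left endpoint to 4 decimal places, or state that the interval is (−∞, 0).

z∈(-1.2963,0).

With y'=λy (z=hλ):
  k1=λy_n ⇒ h·k1=z·y_n;  k2=λ(1+6/7z)y_n ⇒ h·k2=z(1+6/7z)y_n
  y_{n+1}/y_n = 1 + 1/10z + 9/10z(1+6/7z) = 1 + z + 27/35z²
  Hence R(z) = 1 + z + 27/35z².

Find x<0 with |R(x)|<1.
x=-0.61: |R|=0.6770
R=1: x+27/35x²=0 ⇒ x=−35/27=-1.2963; min R=1−1/(4·27/35)=0.6759>−1
Confirm numerically:
  x=-1.166: |R|=0.88280 <1
  x=-0.840: |R|=0.70432 <1
  x=-0.672: |R|=0.67636 <1
  x=-1.840: |R|=1.77175 >1
  x=-1.836: |R|=1.76441 >1
So |R|<1 on (-1.2963, 0).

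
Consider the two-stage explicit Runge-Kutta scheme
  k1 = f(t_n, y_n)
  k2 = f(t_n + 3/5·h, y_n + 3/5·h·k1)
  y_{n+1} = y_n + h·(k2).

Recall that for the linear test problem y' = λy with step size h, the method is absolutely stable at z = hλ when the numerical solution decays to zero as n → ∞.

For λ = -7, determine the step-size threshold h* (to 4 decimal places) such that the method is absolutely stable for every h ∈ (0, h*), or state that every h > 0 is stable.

(-1.6667,0); λ=-7 ⇒ h* = (5/3)/7 = 0.2381.

With y'=λy (z=hλ):
  k1=λy_n ⇒ h·k1=z·y_n;  k2=λ(1+3/5z)y_n ⇒ h·k2=z(1+3/5z)y_n
  y_{n+1}/y_n = 1 + z(1+3/5z) = 1 + z + 3/5z²
  R(z) = 1 + z + 3/5z².

Boundary: |R(x)|=1, x<0.
x=-0.5: |R|=0.6500
R=1: x+3/5x²=0 ⇒ x=−5/3=-1.6667; min R=1−1/(4·3/5)=0.5833>−1
Confirm numerically:
  x=-1.147: |R|=0.64237 <1
  x=-1.096: |R|=0.62473 <1
  x=-0.958: |R|=0.59266 <1
  x=-0.761: |R|=0.58647 <1
  x=-1.866: |R|=1.22317 >1
  x=-1.752: |R|=1.08970 >1
Stable set (-1.6667, 0).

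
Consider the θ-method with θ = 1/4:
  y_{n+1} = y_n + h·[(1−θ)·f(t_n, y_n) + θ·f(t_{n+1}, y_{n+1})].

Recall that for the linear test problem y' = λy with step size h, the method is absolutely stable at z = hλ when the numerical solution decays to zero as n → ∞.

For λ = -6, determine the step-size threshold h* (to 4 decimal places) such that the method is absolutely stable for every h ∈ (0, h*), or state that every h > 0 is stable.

With y'=λy (z=hλ):
  y_{n+1} = y_n + z·[3/4·y_n + 1/4·y_{n+1}] ⇒ (1 − 1/4z)y_{n+1} = (1 + 3/4z)y_n
  ⇒ R(z) = (1 + 3/4z)/(1 − 1/4z).

Solve |R(x)|<1 on ℝ⁻.
x=-0.83: |R|=0.3126
R=−1: 1+3/4x = −1+1/4x ⇒ -1/2x=2 ⇒ x=2/(-1/2)=-4.0000
Confirm numerically:
  x=-3.561: |R|=0.88388 <1
  x=-2.658: |R|=0.59688 <1
  x=-2.300: |R|=0.46032 <1
  x=-2.003: |R|=0.33467 <1
  x=-4.178: |R|=1.04353 >1
  x=-4.135: |R|=1.03319 >1
  x=-4.020: |R|=1.00499 >1
So |R|<1 on (-4.0000, 0).

(-4.0000,0); λ=-6 ⇒ h* = (4)/6 = 0.6667.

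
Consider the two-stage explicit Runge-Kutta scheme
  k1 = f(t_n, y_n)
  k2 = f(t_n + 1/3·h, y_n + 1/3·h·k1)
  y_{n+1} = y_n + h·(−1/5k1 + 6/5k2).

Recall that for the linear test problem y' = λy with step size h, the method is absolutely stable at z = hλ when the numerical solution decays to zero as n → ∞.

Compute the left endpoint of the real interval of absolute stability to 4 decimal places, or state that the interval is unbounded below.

With y'=λy (z=hλ):
  k1=λy_n ⇒ h·k1=z·y_n;  k2=λ(1+1/3z)y_n ⇒ h·k2=z(1+1/3z)y_n
  y_{n+1}/y_n = 1 − 1/5z + 6/5z(1+1/3z) = 1 + z + 2/5z²
  ⇒ R(z) = 1 + z + 2/5z².

Solve |R(x)|<1 on ℝ⁻.
x=-0.41: |R|=0.6572
R=1: x+2/5x²=0 ⇒ x=−5/2=-2.5000; min R=1−1/(4·2/5)=0.3750>−1
Confirm numerically:
  x=-2.402: |R|=0.90584 <1
  x=-2.331: |R|=0.84242 <1
  x=-1.712: |R|=0.46038 <1
  x=-1.254: |R|=0.37501 <1
  x=-3.029: |R|=1.64094 >1
  x=-2.725: |R|=1.24525 >1
So |R|<1 on (-2.5000, 0).

z* = -2.5000.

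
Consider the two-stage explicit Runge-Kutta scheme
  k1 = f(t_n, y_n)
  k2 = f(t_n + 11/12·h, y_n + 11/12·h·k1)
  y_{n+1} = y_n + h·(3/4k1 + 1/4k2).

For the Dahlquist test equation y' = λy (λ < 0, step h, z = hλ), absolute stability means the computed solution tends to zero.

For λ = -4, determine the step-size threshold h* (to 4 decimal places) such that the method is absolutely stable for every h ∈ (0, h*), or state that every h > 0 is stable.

(-4.3636,0); λ=-4 ⇒ h* = (48/11)/4 = 1.0909.

With y'=λy (z=hλ):
  k1=λy_n ⇒ h·k1=z·y_n;  k2=λ(1+11/12z)y_n ⇒ h·k2=z(1+11/12z)y_n
  y_{n+1}/y_n = 1 + 3/4z + 1/4z(1+11/12z) = 1 + z + 11/48z²
  R(z) = 1 + z + 11/48z².

Find x<0 with |R(x)|<1.
x=-0.82: |R|=0.3341
R=1: x+11/48x²=0 ⇒ x=−48/11=-4.3636; min R=1−1/(4·11/48)=-0.0909>−1
Confirm numerically:
  x=-3.636: |R|=0.39370 <1
  x=-2.984: |R|=0.05656 <1
  x=-2.551: |R|=0.05967 <1
  x=-2.283: |R|=0.08856 <1
  x=-4.683: |R|=1.34274 >1
  x=-4.603: |R|=1.25249 >1
Interval (-4.3636, 0).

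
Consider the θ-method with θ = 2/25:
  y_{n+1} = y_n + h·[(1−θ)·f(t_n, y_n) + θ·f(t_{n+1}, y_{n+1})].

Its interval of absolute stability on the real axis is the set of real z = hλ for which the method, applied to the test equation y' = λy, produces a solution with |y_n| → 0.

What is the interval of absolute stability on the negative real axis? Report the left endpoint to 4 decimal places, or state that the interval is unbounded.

On y'=λy, z=hλ:
  y_{n+1} = y_n + z·[23/25·y_n + 2/25·y_{n+1}] ⇒ (1 − 2/25z)y_{n+1} = (1 + 23/25z)y_n
  ⇒ R(z) = (1 + 23/25z)/(1 − 2/25z).

Boundary: |R(x)|=1, x<0.
x=-0.45: |R|=0.5656
R=−1: 1+23/25x = −1+2/25x ⇒ -21/25x=2 ⇒ x=2/(-21/25)=-2.3810
Confirm numerically:
  x=-2.361: |R|=0.98590 <1
  x=-1.248: |R|=0.13471 <1
  x=-1.141: |R|=0.04556 <1
  x=-0.966: |R|=0.10330 <1
  x=-2.759: |R|=1.26014 >1
  x=-2.590: |R|=1.14546 >1
  x=-2.431: |R|=1.03520 >1
Interval (-2.3810, 0).

z∈(-2.3810,0).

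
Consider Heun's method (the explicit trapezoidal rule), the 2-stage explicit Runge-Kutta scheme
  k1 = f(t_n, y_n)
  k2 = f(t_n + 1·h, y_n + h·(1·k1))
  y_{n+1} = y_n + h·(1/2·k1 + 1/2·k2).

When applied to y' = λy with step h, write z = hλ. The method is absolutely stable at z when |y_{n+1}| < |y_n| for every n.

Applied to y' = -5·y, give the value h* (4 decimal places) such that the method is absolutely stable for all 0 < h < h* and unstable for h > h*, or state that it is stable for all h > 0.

Set f=λy, z=hλ:
  order 2, 2-stage ⇒ R(z)=1+z+z^2/2
  (e.g. R(-0.38)=0.69220, |R|=0.69220)

Find x<0 with |R(x)|<1.
x=-0.38: |R|=0.6922
|R(-2.19)|=1.2080 |R(-0.78)|=0.5242 |R(-0.72)|=0.5392
Bisect:
  x_lo=-2.7391 |R|=2.0123  x_hi=-0.2350 |R|=0.7926
  mid=-1.48709 |R|=0.61863 →hi
  mid=-2.11311 |R|=1.11951 →lo
  mid=-1.80010 |R|=0.82008 →hi
  mid=-1.95661 |R|=0.95755 →hi
  mid=-2.03486 |R|=1.03547 →lo
  mid=-1.99573 |R|=0.99574 →hi
  mid=-2.01530 |R|=1.01541 →lo
  ...
  [-2.00001,-1.99986] ⇒ x*=-2.0000
So |R|<1 on (-2.0000, 0).

(-2.0000,0); λ=-5 ⇒ h* = 0.4000.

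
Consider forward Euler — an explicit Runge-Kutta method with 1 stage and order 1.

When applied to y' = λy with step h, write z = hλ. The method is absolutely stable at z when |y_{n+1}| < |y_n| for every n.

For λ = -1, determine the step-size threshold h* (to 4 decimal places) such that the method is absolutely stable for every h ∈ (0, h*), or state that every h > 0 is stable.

(-2.0000,0); λ=-1 ⇒ h* = 2.0000.

On y'=λy, z=hλ:
  order 1, 1-stage ⇒ R(z)=1+z
  (e.g. R(-1.11)=-0.11000, |R|=0.11000)

Find x<0 with |R(x)|<1.
x=-1.11: |R|=0.1100
|R(-1.63)|=0.6300 |R(-1.56)|=0.5600 |R(-0.69)|=0.3100
Bisect:
  x_lo=-2.6043 |R|=1.6043  x_hi=-0.1168 |R|=0.8832
  mid=-1.36054 |R|=0.36054 →hi
  mid=-1.98243 |R|=0.98243 →hi
  mid=-2.29337 |R|=1.29337 →lo
  mid=-2.13790 |R|=1.13790 →lo
  mid=-2.06017 |R|=1.06017 →lo
  mid=-2.02130 |R|=1.02130 →lo
  mid=-2.00186 |R|=1.00186 →lo
  ...
  [-2.00004,-1.99989] ⇒ x*=-2.0000
So |R|<1 on (-2.0000, 0).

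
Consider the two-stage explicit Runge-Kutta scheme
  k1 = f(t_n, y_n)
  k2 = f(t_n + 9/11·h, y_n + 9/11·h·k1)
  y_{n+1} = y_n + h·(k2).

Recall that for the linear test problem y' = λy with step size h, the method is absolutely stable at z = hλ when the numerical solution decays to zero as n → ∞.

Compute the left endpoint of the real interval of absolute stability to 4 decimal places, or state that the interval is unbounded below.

z* = -1.2222.

On y'=λy, z=hλ:
  k1=λy_n ⇒ h·k1=z·y_n;  k2=λ(1+9/11z)y_n ⇒ h·k2=z(1+9/11z)y_n
  y_{n+1}/y_n = 1 + z(1+9/11z) = 1 + z + 9/11z²
  ⇒ R(z) = 1 + z + 9/11z².

Boundary: |R(x)|=1, x<0.
x=-1.79: |R|=1.8315
R=1: x+9/11x²=0 ⇒ x=−11/9=-1.2222; min R=1−1/(4·9/11)=0.6944>−1
Confirm numerically:
  x=-0.954: |R|=0.79064 <1
  x=-0.841: |R|=0.73768 <1
  x=-0.807: |R|=0.72584 <1
  x=-1.766: |R|=1.78571 >1
  x=-1.519: |R|=1.36884 >1
  x=-1.256: |R|=1.03471 >1
So |R|<1 on (-1.2222, 0).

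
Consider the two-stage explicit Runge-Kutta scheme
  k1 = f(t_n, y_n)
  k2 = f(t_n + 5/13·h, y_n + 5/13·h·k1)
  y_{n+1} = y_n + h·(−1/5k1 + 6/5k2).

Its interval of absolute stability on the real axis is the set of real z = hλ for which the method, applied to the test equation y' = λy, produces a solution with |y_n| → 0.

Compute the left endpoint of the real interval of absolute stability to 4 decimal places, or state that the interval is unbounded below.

z* = -2.1667.

Set f=λy, z=hλ:
  k1=λy_n ⇒ h·k1=z·y_n;  k2=λ(1+5/13z)y_n ⇒ h·k2=z(1+5/13z)y_n
  y_{n+1}/y_n = 1 − 1/5z + 6/5z(1+5/13z) = 1 + z + 6/13z²
  R(z) = 1 + z + 6/13z².

Need |R(x)|<1, x<0.
x=-1.66: |R|=0.6118
R=1: x+6/13x²=0 ⇒ x=−13/6=-2.1667; min R=1−1/(4·6/13)=0.4583>−1
Confirm numerically:
  x=-2.121: |R|=0.95530 <1
  x=-1.899: |R|=0.76540 <1
  x=-1.178: |R|=0.46247 <1
  x=-1.164: |R|=0.46134 <1
  x=-2.553: |R|=1.45522 >1
  x=-2.525: |R|=1.41760 >1
  x=-2.384: |R|=1.23913 >1
So |R|<1 on (-2.1667, 0).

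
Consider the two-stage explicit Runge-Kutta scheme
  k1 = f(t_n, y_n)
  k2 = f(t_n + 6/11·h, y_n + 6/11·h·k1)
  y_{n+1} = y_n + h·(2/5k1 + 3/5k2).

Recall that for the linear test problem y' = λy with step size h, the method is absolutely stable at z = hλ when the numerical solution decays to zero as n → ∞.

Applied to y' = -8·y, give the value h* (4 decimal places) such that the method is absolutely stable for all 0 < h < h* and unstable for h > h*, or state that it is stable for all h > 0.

(-3.0556,0); λ=-8 ⇒ h* = (55/18)/8 = 0.3819.

With y'=λy (z=hλ):
  k1=λy_n ⇒ h·k1=z·y_n;  k2=λ(1+6/11z)y_n ⇒ h·k2=z(1+6/11z)y_n
  y_{n+1}/y_n = 1 + 2/5z + 3/5z(1+6/11z) = 1 + z + 18/55z²
  R(z) = 1 + z + 18/55z².

Find x<0 with |R(x)|<1.
x=-1.31: |R|=0.2516
R=1: x+18/55x²=0 ⇒ x=−55/18=-3.0556; min R=1−1/(4·18/55)=0.2361>−1
Confirm numerically:
  x=-2.465: |R|=0.52358 <1
  x=-2.234: |R|=0.39934 <1
  x=-1.455: |R|=0.23784 <1
  x=-3.483: |R|=1.48724 >1
  x=-3.304: |R|=1.26865 >1
  x=-3.120: |R|=1.06580 >1
So |R|<1 on (-3.0556, 0).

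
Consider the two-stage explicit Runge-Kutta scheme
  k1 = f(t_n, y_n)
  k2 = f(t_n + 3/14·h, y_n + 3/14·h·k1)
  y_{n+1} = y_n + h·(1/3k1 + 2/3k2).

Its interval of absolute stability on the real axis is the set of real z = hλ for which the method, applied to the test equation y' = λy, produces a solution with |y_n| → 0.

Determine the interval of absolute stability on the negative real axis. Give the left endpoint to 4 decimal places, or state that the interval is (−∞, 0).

z∈(-7.0000,0).

On y'=λy, z=hλ:
  k1=λy_n ⇒ h·k1=z·y_n;  k2=λ(1+3/14z)y_n ⇒ h·k2=z(1+3/14z)y_n
  y_{n+1}/y_n = 1 + 1/3z + 2/3z(1+3/14z) = 1 + z + 1/7z²
  ⇒ R(z) = 1 + z + 1/7z².

Boundary: |R(x)|=1, x<0.
x=-1.59: |R|=0.2288
R=1: x+1/7x²=0 ⇒ x=−7=-7.0000; min R=1−1/(4·1/7)=-0.7500>−1
Confirm numerically:
  x=-6.591: |R|=0.61490 <1
  x=-6.232: |R|=0.31626 <1
  x=-5.017: |R|=0.42124 <1
  x=-4.412: |R|=0.63118 <1
  x=-7.364: |R|=1.38293 >1
  x=-7.327: |R|=1.34228 >1
  x=-7.274: |R|=1.28473 >1
So |R|<1 on (-7.0000, 0).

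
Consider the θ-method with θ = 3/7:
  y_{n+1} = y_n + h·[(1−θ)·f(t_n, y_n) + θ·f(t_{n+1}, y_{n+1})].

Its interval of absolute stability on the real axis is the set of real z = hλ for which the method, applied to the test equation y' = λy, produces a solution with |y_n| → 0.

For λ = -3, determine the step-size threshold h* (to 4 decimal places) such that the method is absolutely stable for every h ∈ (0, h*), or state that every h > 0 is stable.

Set f=λy, z=hλ:
  y_{n+1} = y_n + z·[4/7·y_n + 3/7·y_{n+1}] ⇒ (1 − 3/7z)y_{n+1} = (1 + 4/7z)y_n
  ⇒ R(z) = (1 + 4/7z)/(1 − 3/7z).

Solve |R(x)|<1 on ℝ⁻.
x=-1: |R|=0.3000
R=−1: 1+4/7x = −1+3/7x ⇒ -1/7x=2 ⇒ x=2/(-1/7)=-14.0000
Confirm numerically:
  x=-9.266: |R|=0.86396 <1
  x=-8.567: |R|=0.83386 <1
  x=-7.918: |R|=0.80224 <1
  x=-7.503: |R|=0.77983 <1
  x=-14.585: |R|=1.01153 >1
  x=-14.576: |R|=1.01135 >1
So |R|<1 on (-14.0000, 0).

(-14.0000,0); λ=-3 ⇒ h* = (14)/3 = 4.6667.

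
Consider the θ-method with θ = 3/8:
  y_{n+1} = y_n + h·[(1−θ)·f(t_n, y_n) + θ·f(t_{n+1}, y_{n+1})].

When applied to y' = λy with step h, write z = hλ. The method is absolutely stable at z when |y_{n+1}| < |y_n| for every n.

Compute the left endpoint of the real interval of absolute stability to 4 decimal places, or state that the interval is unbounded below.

Set f=λy, z=hλ:
  y_{n+1} = y_n + z·[5/8·y_n + 3/8·y_{n+1}] ⇒ (1 − 3/8z)y_{n+1} = (1 + 5/8z)y_n
  ⇒ R(z) = (1 + 5/8z)/(1 − 3/8z).

Solve |R(x)|<1 on ℝ⁻.
x=-1.48: |R|=0.0482
R=−1: 1+5/8x = −1+3/8x ⇒ -1/4x=2 ⇒ x=2/(-1/4)=-8.0000
Confirm numerically:
  x=-5.874: |R|=0.83405 <1
  x=-4.929: |R|=0.73046 <1
  x=-4.729: |R|=0.70514 <1
  x=-3.312: |R|=0.47725 <1
  x=-8.472: |R|=1.02825 >1
  x=-8.106: |R|=1.00656 >1
  x=-8.026: |R|=1.00162 >1
So |R|<1 on (-8.0000, 0).

left endpoint -8.0000.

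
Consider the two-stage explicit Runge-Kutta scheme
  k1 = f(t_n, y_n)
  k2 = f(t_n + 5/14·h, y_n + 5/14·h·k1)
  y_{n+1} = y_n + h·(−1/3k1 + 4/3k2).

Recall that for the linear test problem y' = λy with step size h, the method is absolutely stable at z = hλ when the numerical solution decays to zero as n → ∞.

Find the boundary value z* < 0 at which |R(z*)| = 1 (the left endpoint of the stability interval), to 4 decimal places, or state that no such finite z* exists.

On y'=λy, z=hλ:
  k1=λy_n ⇒ h·k1=z·y_n;  k2=λ(1+5/14z)y_n ⇒ h·k2=z(1+5/14z)y_n
  y_{n+1}/y_n = 1 − 1/3z + 4/3z(1+5/14z) = 1 + z + 10/21z²
  R(z) = 1 + z + 10/21z².

Find x<0 with |R(x)|<1.
x=-1.53: |R|=0.5847
R=1: x+10/21x²=0 ⇒ x=−21/10=-2.1000; min R=1−1/(4·10/21)=0.4750>−1
Confirm numerically:
  x=-1.643: |R|=0.64245 <1
  x=-1.602: |R|=0.62010 <1
  x=-1.336: |R|=0.51395 <1
  x=-2.241: |R|=1.15047 >1
  x=-2.175: |R|=1.07768 >1
Stable set (-2.1000, 0).

z* = -2.1000.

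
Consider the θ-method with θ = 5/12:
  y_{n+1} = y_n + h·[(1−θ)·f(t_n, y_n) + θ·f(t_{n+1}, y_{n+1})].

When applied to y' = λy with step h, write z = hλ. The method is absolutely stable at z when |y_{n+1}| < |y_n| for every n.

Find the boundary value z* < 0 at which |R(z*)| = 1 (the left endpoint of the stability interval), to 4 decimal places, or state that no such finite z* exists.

z* = -12.0000.

Set f=λy, z=hλ:
  y_{n+1} = y_n + z·[7/12·y_n + 5/12·y_{n+1}] ⇒ (1 − 5/12z)y_{n+1} = (1 + 7/12z)y_n
  ⇒ R(z) = (1 + 7/12z)/(1 − 5/12z).

Boundary: |R(x)|=1, x<0.
x=-1.22: |R|=0.1912
R=−1: 1+7/12x = −1+5/12x ⇒ -1/6x=2 ⇒ x=2/(-1/6)=-12.0000
Confirm numerically:
  x=-6.581: |R|=0.75865 <1
  x=-6.548: |R|=0.75628 <1
  x=-5.039: |R|=0.62570 <1
  x=-12.387: |R|=1.01047 >1
  x=-12.220: |R|=1.00602 >1
  x=-12.189: |R|=1.00518 >1
Interval (-12.0000, 0).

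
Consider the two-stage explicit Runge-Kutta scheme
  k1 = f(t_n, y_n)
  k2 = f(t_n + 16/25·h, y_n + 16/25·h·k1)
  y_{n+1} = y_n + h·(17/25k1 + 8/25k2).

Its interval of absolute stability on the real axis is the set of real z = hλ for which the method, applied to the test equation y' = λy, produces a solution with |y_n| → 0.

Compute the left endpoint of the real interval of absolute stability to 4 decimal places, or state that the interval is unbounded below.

Set f=λy, z=hλ:
  k1=λy_n ⇒ h·k1=z·y_n;  k2=λ(1+16/25z)y_n ⇒ h·k2=z(1+16/25z)y_n
  y_{n+1}/y_n = 1 + 17/25z + 8/25z(1+16/25z) = 1 + z + 128/625z²
  R(z) = 1 + z + 128/625z².

Solve |R(x)|<1 on ℝ⁻.
x=-0.33: |R|=0.6923
R=1: x+128/625x²=0 ⇒ x=−625/128=-4.8828; min R=1−1/(4·128/625)=-0.2207>−1
Confirm numerically:
  x=-3.642: |R|=0.07450 <1
  x=-2.384: |R|=0.22003 <1
  x=-1.996: |R|=0.18007 <1
  x=-5.473: |R|=1.66152 >1
  x=-5.447: |R|=1.62938 >1
  x=-5.265: |R|=1.41210 >1
So |R|<1 on (-4.8828, 0).

z* = -4.8828.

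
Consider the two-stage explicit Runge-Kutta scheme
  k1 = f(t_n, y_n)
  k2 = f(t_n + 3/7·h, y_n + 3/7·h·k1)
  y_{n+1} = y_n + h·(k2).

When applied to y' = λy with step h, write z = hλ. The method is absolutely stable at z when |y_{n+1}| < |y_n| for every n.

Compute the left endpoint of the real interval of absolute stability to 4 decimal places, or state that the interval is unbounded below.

Test eqn y'=λy, z=hλ:
  k1=λy_n ⇒ h·k1=z·y_n;  k2=λ(1+3/7z)y_n ⇒ h·k2=z(1+3/7z)y_n
  y_{n+1}/y_n = 1 + z(1+3/7z) = 1 + z + 3/7z²
  ⇒ R(z) = 1 + z + 3/7z².

Find x<0 with |R(x)|<1.
x=-1.14: |R|=0.4170
R=1: x+3/7x²=0 ⇒ x=−7/3=-2.3333; min R=1−1/(4·3/7)=0.4167>−1
Confirm numerically:
  x=-1.876: |R|=0.63230 <1
  x=-1.089: |R|=0.41925 <1
  x=-0.945: |R|=0.43773 <1
  x=-2.876: |R|=1.66888 >1
  x=-2.837: |R|=1.61239 >1
Interval (-2.3333, 0).

left endpoint -2.3333.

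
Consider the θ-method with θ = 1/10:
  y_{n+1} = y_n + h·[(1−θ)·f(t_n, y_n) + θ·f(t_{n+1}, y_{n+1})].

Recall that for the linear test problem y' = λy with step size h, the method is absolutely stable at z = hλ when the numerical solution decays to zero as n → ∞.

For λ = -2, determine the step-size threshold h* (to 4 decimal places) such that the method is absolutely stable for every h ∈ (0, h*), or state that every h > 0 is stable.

Test eqn y'=λy, z=hλ:
  y_{n+1} = y_n + z·[9/10·y_n + 1/10·y_{n+1}] ⇒ (1 − 1/10z)y_{n+1} = (1 + 9/10z)y_n
  R(z) = (1 + 9/10z)/(1 − 1/10z).

Solve |R(x)|<1 on ℝ⁻.
x=-0.87: |R|=0.1996
R=−1: 1+9/10x = −1+1/10x ⇒ -4/5x=2 ⇒ x=2/(-4/5)=-2.5000
Confirm numerically:
  x=-1.816: |R|=0.53690 <1
  x=-1.548: |R|=0.34049 <1
  x=-1.303: |R|=0.15279 <1
  x=-1.144: |R|=0.02656 <1
  x=-2.917: |R|=1.25826 >1
  x=-2.583: |R|=1.05277 >1
So |R|<1 on (-2.5000, 0).

(-2.5000,0); λ=-2 ⇒ h* = (5/2)/2 = 1.2500.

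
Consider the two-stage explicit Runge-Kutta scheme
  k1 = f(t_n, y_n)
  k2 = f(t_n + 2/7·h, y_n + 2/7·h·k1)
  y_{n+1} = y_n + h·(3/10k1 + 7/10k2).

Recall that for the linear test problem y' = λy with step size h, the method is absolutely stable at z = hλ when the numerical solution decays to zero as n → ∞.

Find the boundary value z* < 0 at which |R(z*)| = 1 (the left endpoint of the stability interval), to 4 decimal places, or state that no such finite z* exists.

left endpoint -5.0000.

Set f=λy, z=hλ:
  k1=λy_n ⇒ h·k1=z·y_n;  k2=λ(1+2/7z)y_n ⇒ h·k2=z(1+2/7z)y_n
  y_{n+1}/y_n = 1 + 3/10z + 7/10z(1+2/7z) = 1 + z + 1/5z²
  Hence R(z) = 1 + z + 1/5z².

Boundary: |R(x)|=1, x<0.
x=-1.45: |R|=0.0295
R=1: x+1/5x²=0 ⇒ x=−5=-5.0000; min R=1−1/(4·1/5)=-0.2500>−1
Confirm numerically:
  x=-3.441: |R|=0.07290 <1
  x=-2.942: |R|=0.21093 <1
  x=-2.014: |R|=0.20276 <1
  x=-5.590: |R|=1.65962 >1
  x=-5.552: |R|=1.61294 >1
  x=-5.050: |R|=1.05050 >1
Interval (-5.0000, 0).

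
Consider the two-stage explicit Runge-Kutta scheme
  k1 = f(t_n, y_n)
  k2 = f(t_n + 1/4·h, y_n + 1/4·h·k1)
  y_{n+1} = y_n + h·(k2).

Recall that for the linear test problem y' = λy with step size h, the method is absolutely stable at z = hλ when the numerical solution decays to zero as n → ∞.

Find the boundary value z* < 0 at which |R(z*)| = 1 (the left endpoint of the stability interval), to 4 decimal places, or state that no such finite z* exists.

Set f=λy, z=hλ:
  k1=λy_n ⇒ h·k1=z·y_n;  k2=λ(1+1/4z)y_n ⇒ h·k2=z(1+1/4z)y_n
  y_{n+1}/y_n = 1 + z(1+1/4z) = 1 + z + 1/4z²
  so R(z) = 1 + z + 1/4z².

Solve |R(x)|<1 on ℝ⁻.
x=-0.47: |R|=0.5852
R=1: x+1/4x²=0 ⇒ x=−4=-4.0000; min R=1−1/(4·1/4)=0.0000>−1
Confirm numerically:
  x=-3.473: |R|=0.54243 <1
  x=-3.032: |R|=0.26626 <1
  x=-1.864: |R|=0.00462 <1
  x=-4.295: |R|=1.31676 >1
  x=-4.236: |R|=1.24992 >1
  x=-4.097: |R|=1.09935 >1
Interval (-4.0000, 0).

z* = -4.0000.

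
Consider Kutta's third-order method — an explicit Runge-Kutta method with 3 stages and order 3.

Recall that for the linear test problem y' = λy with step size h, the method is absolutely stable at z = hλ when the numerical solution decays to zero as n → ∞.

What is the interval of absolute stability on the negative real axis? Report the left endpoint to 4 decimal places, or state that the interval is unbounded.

(-2.5127, 0).

With y'=λy (z=hλ):
  order 3, 3-stage ⇒ R(z)=1+z+z^2/2+z^3/6
  (e.g. R(-0.41)=0.66256, |R|=0.66256)

Solve |R(x)|<1 on ℝ⁻.
x=-0.41: |R|=0.6626
|R(-2.63)|=1.2035 |R(-1.84)|=0.1855 |R(-1.53)|=0.0435
Bisect:
  x_lo=-3.2745 |R|=2.7649  x_hi=-0.0902 |R|=0.9138
  mid=-1.68233 |R|=0.06077 →hi
  mid=-2.47839 |R|=0.94441 →hi
  mid=-2.87643 |R|=1.70603 →lo
  mid=-2.67741 |R|=1.29200 →lo
  mid=-2.57790 |R|=1.11039 →lo
  mid=-2.52815 |R|=1.02551 →lo
  mid=-2.50327 |R|=0.98449 →hi
  mid=-2.51571 |R|=1.00488 →lo
  mid=-2.50949 |R|=0.99466 →hi
  ...
  [-2.51279,-2.51260] ⇒ x*=-2.5127
Stable set (-2.5127, 0).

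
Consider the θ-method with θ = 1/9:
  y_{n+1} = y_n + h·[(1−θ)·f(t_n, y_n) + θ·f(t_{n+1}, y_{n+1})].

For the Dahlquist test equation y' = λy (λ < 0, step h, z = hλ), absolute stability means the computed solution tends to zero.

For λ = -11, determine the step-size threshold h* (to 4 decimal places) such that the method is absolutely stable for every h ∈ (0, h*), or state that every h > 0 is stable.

Set f=λy, z=hλ:
  y_{n+1} = y_n + z·[8/9·y_n + 1/9·y_{n+1}] ⇒ (1 − 1/9z)y_{n+1} = (1 + 8/9z)y_n
  Hence R(z) = (1 + 8/9z)/(1 − 1/9z).

Boundary: |R(x)|=1, x<0.
x=-0.45: |R|=0.5714
R=−1: 1+8/9x = −1+1/9x ⇒ -7/9x=2 ⇒ x=2/(-7/9)=-2.5714
Confirm numerically:
  x=-2.115: |R|=0.71255 <1
  x=-1.786: |R|=0.49027 <1
  x=-1.672: |R|=0.41004 <1
  x=-2.797: |R|=1.13385 >1
  x=-2.679: |R|=1.06447 >1
  x=-2.623: |R|=1.03106 >1
So |R|<1 on (-2.5714, 0).

(-2.5714,0); λ=-11 ⇒ h* = (18/7)/11 = 0.2338.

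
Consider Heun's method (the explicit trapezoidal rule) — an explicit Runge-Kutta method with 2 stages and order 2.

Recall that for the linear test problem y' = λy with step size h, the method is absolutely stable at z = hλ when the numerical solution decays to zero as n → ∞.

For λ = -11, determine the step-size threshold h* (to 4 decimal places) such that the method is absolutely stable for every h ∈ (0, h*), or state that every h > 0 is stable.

Set f=λy, z=hλ:
  order 2, 2-stage ⇒ R(z)=1+z+z^2/2
  (e.g. R(-1.29)=0.54205, |R|=0.54205)

Boundary: |R(x)|=1, x<0.
x=-1.29: |R|=0.5421
|R(-2.35)|=1.4113 |R(-1.85)|=0.8613 |R(-1.05)|=0.5012
Bisect:
  x_lo=-2.4025 |R|=1.4834  x_hi=-0.0912 |R|=0.9130
  mid=-1.24681 |R|=0.53046 →hi
  mid=-1.82463 |R|=0.84001 →hi
  mid=-2.11354 |R|=1.11999 →lo
  mid=-1.96909 |R|=0.96956 →hi
  mid=-2.04131 |R|=1.04217 →lo
  mid=-2.00520 |R|=1.00521 →lo
  mid=-1.98714 |R|=0.98723 →hi
  mid=-1.99617 |R|=0.99618 →hi
  ...
  [-2.00012,-1.99998] ⇒ x*=-2.0000
So |R|<1 on (-2.0000, 0).

(-2.0000,0); λ=-11 ⇒ h* = 0.1818.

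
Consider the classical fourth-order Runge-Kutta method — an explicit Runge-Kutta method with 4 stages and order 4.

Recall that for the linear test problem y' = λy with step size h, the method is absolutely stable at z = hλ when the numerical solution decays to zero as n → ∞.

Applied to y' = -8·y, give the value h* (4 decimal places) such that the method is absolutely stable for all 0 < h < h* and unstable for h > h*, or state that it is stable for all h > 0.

Test eqn y'=λy, z=hλ:
  order 4, 4-stage ⇒ R(z)=1+z+z^2/2+z^3/6+z^4/24
  (e.g. R(-0.83)=0.43893, |R|=0.43893)

Solve |R(x)|<1 on ℝ⁻.
x=-0.83: |R|=0.4389
|R(-2.88)|=1.1524 |R(-2.27)|=0.4633 |R(-1.5)|=0.2734
Bisect:
  x_lo=-3.1797 |R|=1.7767  x_hi=-0.1308 |R|=0.8774
  mid=-1.65523 |R|=0.27160 →hi
  mid=-2.41745 |R|=0.57300 →hi
  mid=-2.79856 |R|=1.02018 →lo
  mid=-2.60800 |R|=0.76399 →hi
  mid=-2.70328 |R|=0.88323 →hi
  mid=-2.75092 |R|=0.94940 →hi
  mid=-2.77474 |R|=0.98420 →hi
  mid=-2.78665 |R|=1.00204 →lo
  ...
  [-2.78534,-2.78516] ⇒ x*=-2.7853
So |R|<1 on (-2.7853, 0).

(-2.7853,0); λ=-8 ⇒ h* = 0.3482.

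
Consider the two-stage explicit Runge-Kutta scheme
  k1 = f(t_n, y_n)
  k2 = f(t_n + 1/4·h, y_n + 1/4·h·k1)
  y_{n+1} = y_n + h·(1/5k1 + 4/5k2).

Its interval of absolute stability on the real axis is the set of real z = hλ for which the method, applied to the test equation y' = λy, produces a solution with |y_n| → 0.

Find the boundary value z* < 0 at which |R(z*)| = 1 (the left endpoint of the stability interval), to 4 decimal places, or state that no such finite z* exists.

Test eqn y'=λy, z=hλ:
  k1=λy_n ⇒ h·k1=z·y_n;  k2=λ(1+1/4z)y_n ⇒ h·k2=z(1+1/4z)y_n
  y_{n+1}/y_n = 1 + 1/5z + 4/5z(1+1/4z) = 1 + z + 1/5z²
  R(z) = 1 + z + 1/5z².

Find x<0 with |R(x)|<1.
x=-0.8: |R|=0.3280
R=1: x+1/5x²=0 ⇒ x=−5=-5.0000; min R=1−1/(4·1/5)=-0.2500>−1
Confirm numerically:
  x=-4.925: |R|=0.92612 <1
  x=-4.489: |R|=0.54122 <1
  x=-2.753: |R|=0.23720 <1
  x=-5.254: |R|=1.26690 >1
  x=-5.187: |R|=1.19399 >1
So |R|<1 on (-5.0000, 0).

left endpoint -5.0000.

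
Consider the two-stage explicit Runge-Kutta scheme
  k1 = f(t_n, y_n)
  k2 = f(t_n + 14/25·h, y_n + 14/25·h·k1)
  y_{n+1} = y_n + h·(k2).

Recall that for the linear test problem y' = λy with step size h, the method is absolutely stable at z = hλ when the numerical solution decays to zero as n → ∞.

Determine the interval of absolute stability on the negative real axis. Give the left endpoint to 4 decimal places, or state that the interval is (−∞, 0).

Test eqn y'=λy, z=hλ:
  k1=λy_n ⇒ h·k1=z·y_n;  k2=λ(1+14/25z)y_n ⇒ h·k2=z(1+14/25z)y_n
  y_{n+1}/y_n = 1 + z(1+14/25z) = 1 + z + 14/25z²
  so R(z) = 1 + z + 14/25z².

Find x<0 with |R(x)|<1.
x=-0.58: |R|=0.6084
R=1: x+14/25x²=0 ⇒ x=−25/14=-1.7857; min R=1−1/(4·14/25)=0.5536>−1
Confirm numerically:
  x=-1.318: |R|=0.65479 <1
  x=-1.067: |R|=0.57055 <1
  x=-0.994: |R|=0.55930 <1
  x=-0.800: |R|=0.55840 <1
  x=-2.290: |R|=1.64670 >1
  x=-2.167: |R|=1.46270 >1
Interval (-1.7857, 0).

(-1.7857, 0).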